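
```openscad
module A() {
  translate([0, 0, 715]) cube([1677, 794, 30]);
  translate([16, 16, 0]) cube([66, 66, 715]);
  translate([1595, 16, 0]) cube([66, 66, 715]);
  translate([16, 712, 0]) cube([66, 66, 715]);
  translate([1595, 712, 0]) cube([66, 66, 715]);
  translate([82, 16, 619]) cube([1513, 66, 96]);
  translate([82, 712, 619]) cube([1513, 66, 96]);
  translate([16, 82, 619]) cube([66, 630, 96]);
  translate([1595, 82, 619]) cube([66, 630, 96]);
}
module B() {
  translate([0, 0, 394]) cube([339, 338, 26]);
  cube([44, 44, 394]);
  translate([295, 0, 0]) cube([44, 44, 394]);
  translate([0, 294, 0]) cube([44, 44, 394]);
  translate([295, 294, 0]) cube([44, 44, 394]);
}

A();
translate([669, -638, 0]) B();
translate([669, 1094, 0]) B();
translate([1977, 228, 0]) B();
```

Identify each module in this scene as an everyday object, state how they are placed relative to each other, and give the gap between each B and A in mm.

A is a table. B is a stool. Three stools sit around the table at the −y, +y, +x sides. The gap between each stool and the table is 300 mm.

Each stool's nearest face is 300 mm from the table's bounding box.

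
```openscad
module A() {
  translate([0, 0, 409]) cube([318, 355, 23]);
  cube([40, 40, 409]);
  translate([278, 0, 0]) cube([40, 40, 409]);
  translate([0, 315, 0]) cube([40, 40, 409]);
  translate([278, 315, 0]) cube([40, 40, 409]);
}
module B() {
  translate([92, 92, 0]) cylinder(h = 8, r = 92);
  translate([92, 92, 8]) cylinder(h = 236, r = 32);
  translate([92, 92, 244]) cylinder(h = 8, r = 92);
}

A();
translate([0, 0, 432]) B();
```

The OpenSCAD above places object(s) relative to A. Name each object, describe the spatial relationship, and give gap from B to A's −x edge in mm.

A is a stool. B is a spool. The spool is on top of the stool. The gap from the spool to the stool's −x edge is 0 mm.

The spool's min-x is at 0; the stool's min-x is 0; gap = 0 mm.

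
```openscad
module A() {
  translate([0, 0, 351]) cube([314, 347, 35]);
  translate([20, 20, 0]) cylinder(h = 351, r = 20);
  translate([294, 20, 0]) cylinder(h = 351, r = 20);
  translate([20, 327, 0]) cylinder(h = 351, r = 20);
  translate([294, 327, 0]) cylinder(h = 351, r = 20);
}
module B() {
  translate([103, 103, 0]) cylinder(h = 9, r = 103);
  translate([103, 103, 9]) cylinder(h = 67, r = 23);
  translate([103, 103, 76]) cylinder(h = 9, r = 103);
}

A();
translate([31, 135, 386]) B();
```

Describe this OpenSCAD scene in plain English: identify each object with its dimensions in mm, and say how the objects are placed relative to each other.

A is a four-legged stool. The seat is a 314×347×35 mm slab whose top surface is at z = 386 mm; four round legs, each 40 mm in diameter, run from the floor (z = 0) to the underside of the seat, each leg's axis is inset half a diameter from the nearest pair of seat edges (so the leg's bounding box is flush with the corner).

B is a spool: two coaxial disc flanges of radius 103 mm and thickness 9 mm, joined by a core cylinder of radius 23 mm and height 67 mm. The lower flange rests on z = 0 and the three cylinders share a vertical axis.

The spool is on top of the stool.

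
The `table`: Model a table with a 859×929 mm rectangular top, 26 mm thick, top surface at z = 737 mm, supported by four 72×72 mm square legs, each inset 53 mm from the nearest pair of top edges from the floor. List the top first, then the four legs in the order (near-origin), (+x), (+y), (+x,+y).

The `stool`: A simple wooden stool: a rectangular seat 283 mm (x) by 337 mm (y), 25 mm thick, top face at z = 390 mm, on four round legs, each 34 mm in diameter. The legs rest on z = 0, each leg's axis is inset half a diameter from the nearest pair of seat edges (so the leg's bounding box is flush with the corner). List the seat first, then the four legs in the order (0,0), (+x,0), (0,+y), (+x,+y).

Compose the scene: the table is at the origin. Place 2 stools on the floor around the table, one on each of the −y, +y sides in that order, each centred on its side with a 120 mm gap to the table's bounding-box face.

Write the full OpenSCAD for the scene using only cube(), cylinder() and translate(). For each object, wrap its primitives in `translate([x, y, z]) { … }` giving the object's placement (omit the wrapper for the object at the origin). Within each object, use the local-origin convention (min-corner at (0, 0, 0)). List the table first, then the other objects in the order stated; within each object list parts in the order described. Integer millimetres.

translate([0, 0, 711]) cube([859, 929, 26]);
translate([53, 53, 0]) cube([72, 72, 711]);
translate([734, 53, 0]) cube([72, 72, 711]);
translate([53, 804, 0]) cube([72, 72, 711]);
translate([734, 804, 0]) cube([72, 72, 711]);
translate([288, -457, 0]) {
  translate([0, 0, 365]) cube([283, 337, 25]);
  translate([17, 17, 0]) cylinder(h = 365, r = 17);
  translate([266, 17, 0]) cylinder(h = 365, r = 17);
  translate([17, 320, 0]) cylinder(h = 365, r = 17);
  translate([266, 320, 0]) cylinder(h = 365, r = 17);
}
translate([288, 1049, 0]) {
  translate([0, 0, 365]) cube([283, 337, 25]);
  translate([17, 17, 0]) cylinder(h = 365, r = 17);
  translate([266, 17, 0]) cylinder(h = 365, r = 17);
  translate([17, 320, 0]) cylinder(h = 365, r = 17);
  translate([266, 320, 0]) cylinder(h = 365, r = 17);
}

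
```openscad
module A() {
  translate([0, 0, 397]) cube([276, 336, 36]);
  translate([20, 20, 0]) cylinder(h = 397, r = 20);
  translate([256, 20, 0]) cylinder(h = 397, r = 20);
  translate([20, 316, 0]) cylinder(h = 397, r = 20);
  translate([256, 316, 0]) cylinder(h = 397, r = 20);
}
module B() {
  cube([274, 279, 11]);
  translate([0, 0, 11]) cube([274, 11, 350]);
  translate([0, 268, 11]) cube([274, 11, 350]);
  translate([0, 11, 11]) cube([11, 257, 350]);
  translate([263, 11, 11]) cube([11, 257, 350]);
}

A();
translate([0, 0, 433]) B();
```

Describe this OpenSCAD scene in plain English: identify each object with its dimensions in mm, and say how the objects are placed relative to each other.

A is a simple wooden stool: a rectangular seat 276 mm (x) by 336 mm (y), 36 mm thick, top face at z = 433 mm, on four round legs, each 40 mm in diameter. The legs rest on z = 0, each leg's axis is inset half a diameter from the nearest pair of seat edges (so the leg's bounding box is flush with the corner).

B is an open storage box with external size 274×279×361 mm and wall thickness 11 mm (the base is also 11 mm thick). The base covers the whole footprint; the four walls stand on the base, with the y-facing walls full-width and the x-facing walls fitting between their inner faces.

The open box is on top of the stool.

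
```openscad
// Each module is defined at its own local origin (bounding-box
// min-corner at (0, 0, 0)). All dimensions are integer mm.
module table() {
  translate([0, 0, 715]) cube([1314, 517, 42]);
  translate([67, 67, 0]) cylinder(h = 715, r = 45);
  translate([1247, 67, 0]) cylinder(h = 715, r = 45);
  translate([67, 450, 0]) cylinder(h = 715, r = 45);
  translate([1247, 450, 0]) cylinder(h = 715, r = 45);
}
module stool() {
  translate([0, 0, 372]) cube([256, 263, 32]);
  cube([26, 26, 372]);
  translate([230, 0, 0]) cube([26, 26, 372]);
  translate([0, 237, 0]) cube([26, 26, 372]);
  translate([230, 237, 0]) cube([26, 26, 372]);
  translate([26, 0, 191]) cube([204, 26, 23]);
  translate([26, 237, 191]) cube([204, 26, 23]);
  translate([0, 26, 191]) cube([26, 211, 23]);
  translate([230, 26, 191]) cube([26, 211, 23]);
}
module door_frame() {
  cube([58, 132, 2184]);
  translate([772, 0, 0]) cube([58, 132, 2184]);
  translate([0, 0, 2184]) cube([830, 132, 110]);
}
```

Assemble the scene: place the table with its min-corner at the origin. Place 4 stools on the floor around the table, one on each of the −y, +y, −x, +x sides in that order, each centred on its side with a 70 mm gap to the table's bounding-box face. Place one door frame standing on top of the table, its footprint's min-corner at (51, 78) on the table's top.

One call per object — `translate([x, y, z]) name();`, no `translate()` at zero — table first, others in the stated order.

table();
translate([529, -333, 0]) stool();
translate([529, 587, 0]) stool();
translate([-326, 127, 0]) stool();
translate([1384, 127, 0]) stool();
translate([51, 78, 757]) door_frame();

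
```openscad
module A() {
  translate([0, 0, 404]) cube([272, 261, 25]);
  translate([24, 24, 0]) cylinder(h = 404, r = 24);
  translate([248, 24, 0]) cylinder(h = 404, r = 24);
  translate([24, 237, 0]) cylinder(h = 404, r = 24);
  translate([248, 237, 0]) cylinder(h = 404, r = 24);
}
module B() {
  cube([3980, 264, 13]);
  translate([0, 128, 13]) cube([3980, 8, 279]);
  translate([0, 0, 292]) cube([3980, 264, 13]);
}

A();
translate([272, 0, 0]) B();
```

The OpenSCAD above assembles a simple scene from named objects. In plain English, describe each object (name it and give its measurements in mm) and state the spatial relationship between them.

A is a four-legged stool. The seat is a 272×261×25 mm slab whose top surface is at z = 429 mm; four round legs, each 48 mm in diameter, run from the floor (z = 0) to the underside of the seat, each leg's axis is inset half a diameter from the nearest pair of seat edges (so the leg's bounding box is flush with the corner).

B is an I-beam lying along x, 3980 mm long. Overall section height 305 mm. Two flanges 264 mm wide (y) and 13 mm thick, one on the floor and one at the top; a web 8 mm thick runs between them, centred on the flange width.

The I-beam is against the stool's +x side, with their −y faces flush.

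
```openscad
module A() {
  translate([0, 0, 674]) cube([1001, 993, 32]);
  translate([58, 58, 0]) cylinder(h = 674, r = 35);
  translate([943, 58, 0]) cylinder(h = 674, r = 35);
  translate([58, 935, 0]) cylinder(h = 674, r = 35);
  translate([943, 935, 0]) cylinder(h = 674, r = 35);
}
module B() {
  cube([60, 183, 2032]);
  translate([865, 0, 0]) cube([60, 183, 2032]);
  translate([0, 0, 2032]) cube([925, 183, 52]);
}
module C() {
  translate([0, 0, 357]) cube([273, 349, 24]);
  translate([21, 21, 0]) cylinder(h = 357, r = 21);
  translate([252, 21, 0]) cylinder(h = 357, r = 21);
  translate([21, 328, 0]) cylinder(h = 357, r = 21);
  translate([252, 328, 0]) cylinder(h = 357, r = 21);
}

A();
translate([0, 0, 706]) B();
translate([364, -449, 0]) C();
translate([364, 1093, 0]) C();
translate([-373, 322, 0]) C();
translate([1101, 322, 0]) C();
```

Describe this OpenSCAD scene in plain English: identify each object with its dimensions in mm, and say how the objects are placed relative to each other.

A is a table with a 1001×993 mm rectangular top, 32 mm thick, top surface at z = 706 mm, supported by four round legs of 70 mm diameter, each leg's bounding box inset 23 mm from the nearest pair of top edges, running from the floor.

B is a door frame. The clear opening is 805 mm wide and 2032 mm high. Two 60 mm wide jambs, 183 mm deep, stand either side of the opening from the floor to the top of the opening. A 52 mm thick head sits across the top of both jambs, spanning the full outside width of the frame.

C is a simple wooden stool: a rectangular seat 273 mm (x) by 349 mm (y), 24 mm thick, top face at z = 381 mm, on four round legs, each 42 mm in diameter. The legs rest on z = 0, each leg's axis is inset half a diameter from the nearest pair of seat edges (so the leg's bounding box is flush with the corner).

The door frame is on top of the table. Four stools sit around the table at the −y, +y, −x, +x sides.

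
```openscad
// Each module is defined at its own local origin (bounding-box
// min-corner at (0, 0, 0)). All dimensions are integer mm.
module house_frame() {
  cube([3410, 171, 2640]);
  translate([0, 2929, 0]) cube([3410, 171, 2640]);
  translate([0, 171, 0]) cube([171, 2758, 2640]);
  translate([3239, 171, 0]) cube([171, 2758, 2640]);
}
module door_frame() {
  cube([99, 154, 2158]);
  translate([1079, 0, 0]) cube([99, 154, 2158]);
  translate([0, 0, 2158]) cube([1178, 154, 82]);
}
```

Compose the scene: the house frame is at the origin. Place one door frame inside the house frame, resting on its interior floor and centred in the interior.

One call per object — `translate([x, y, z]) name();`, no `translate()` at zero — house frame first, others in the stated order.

house_frame();
translate([1116, 1473, 0]) door_frame();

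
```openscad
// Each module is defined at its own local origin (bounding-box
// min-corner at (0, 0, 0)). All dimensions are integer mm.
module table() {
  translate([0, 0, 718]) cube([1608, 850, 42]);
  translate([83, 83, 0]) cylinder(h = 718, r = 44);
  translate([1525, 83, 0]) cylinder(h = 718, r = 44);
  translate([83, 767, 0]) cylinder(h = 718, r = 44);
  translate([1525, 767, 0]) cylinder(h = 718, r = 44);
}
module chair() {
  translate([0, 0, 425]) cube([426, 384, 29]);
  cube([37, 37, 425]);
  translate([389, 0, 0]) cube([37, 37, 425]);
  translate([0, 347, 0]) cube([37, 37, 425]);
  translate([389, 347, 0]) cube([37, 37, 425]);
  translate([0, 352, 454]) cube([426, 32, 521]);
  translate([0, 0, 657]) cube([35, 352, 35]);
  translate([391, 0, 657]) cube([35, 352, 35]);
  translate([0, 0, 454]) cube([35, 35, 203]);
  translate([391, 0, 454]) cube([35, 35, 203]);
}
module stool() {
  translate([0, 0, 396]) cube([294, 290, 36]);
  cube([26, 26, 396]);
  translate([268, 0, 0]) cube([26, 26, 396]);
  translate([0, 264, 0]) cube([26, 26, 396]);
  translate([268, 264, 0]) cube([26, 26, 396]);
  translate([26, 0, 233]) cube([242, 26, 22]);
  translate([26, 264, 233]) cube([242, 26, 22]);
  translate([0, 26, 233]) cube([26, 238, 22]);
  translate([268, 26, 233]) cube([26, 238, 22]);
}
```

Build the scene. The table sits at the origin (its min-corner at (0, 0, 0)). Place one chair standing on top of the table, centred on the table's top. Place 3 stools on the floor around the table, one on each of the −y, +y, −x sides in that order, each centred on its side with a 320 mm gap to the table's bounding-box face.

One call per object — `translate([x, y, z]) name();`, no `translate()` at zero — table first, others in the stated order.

table();
translate([591, 233, 760]) chair();
translate([657, -610, 0]) stool();
translate([657, 1170, 0]) stool();
translate([-614, 280, 0]) stool();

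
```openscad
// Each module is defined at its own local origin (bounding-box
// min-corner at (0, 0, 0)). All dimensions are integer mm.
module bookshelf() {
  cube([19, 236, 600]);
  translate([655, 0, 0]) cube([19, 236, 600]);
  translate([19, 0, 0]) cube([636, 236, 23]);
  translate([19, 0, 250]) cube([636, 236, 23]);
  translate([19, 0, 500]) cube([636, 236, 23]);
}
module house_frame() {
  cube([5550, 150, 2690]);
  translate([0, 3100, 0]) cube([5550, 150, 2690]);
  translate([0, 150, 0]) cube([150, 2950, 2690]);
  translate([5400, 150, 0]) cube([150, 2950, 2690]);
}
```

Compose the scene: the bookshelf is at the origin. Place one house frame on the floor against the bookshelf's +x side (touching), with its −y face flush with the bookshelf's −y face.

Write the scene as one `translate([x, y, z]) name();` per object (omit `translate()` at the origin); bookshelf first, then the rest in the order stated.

bookshelf();
translate([674, 0, 0]) house_frame();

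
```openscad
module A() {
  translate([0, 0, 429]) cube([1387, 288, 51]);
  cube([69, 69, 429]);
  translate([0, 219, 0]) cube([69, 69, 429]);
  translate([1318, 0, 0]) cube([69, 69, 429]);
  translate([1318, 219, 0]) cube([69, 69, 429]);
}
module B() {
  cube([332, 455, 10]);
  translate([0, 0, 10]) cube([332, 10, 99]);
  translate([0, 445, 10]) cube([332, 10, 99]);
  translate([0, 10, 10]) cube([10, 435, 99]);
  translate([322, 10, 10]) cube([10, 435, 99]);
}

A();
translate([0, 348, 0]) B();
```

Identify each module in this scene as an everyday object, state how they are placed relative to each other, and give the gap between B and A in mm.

A is a bench. B is an open box. The open box is on the floor beside the bench on its +y side. The gap between the open box and the bench is 60 mm.

The open box's nearest face is 60 mm from the bench's +y face.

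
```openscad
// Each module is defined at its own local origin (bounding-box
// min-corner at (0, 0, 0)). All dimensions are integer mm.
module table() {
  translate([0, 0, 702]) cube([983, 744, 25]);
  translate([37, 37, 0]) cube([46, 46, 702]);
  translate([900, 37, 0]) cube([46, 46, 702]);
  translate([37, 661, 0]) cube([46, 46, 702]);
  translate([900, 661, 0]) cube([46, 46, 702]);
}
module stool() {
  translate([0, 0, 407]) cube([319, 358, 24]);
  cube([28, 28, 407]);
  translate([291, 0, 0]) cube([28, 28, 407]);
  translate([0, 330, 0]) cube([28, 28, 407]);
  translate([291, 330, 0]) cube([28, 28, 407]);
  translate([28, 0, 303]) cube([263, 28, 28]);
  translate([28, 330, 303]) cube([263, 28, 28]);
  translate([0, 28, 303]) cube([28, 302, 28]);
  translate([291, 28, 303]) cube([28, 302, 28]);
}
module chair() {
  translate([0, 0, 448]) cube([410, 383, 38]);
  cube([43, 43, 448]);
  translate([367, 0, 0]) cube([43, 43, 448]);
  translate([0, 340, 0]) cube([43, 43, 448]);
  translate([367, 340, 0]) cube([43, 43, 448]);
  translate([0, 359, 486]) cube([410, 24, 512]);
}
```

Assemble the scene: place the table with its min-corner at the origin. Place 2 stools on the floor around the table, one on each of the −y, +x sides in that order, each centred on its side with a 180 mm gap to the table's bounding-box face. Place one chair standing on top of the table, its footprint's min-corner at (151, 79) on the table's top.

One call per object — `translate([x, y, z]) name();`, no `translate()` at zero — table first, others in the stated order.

table();
translate([332, -538, 0]) stool();
translate([1163, 193, 0]) stool();
translate([151, 79, 727]) chair();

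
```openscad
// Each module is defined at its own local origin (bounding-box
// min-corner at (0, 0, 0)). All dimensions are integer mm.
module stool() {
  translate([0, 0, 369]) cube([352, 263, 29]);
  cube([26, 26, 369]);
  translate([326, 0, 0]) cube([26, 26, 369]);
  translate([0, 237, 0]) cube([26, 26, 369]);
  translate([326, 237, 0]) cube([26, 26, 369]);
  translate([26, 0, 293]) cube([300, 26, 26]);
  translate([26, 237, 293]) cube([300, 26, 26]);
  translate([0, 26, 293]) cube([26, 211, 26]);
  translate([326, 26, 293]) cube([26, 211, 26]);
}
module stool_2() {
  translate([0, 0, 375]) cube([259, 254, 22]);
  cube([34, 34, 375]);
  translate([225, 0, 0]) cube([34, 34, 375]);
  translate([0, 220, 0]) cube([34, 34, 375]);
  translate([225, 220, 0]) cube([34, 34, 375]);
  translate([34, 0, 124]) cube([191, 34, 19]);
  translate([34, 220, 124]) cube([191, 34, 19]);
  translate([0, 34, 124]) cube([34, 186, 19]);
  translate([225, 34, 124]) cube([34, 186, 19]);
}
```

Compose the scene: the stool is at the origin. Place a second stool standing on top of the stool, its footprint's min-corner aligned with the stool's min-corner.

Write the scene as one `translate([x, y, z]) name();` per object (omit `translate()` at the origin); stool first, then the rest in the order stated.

stool();
translate([0, 0, 398]) stool_2();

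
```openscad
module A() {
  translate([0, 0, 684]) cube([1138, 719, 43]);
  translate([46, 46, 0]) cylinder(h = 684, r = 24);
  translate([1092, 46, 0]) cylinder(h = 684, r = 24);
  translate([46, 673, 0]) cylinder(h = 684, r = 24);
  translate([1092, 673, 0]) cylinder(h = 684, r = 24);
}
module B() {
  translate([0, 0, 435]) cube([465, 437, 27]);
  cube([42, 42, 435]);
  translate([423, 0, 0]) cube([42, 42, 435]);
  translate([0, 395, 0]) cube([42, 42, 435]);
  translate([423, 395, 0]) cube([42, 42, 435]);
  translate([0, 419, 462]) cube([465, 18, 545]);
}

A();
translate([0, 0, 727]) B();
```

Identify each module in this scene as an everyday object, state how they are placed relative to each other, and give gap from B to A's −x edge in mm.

The chair's min-x is at 0; the table's min-x is 0; gap = 0 mm.

A is a table. B is a chair. The chair is on top of the table. The gap from the chair to the table's −x edge is 0 mm.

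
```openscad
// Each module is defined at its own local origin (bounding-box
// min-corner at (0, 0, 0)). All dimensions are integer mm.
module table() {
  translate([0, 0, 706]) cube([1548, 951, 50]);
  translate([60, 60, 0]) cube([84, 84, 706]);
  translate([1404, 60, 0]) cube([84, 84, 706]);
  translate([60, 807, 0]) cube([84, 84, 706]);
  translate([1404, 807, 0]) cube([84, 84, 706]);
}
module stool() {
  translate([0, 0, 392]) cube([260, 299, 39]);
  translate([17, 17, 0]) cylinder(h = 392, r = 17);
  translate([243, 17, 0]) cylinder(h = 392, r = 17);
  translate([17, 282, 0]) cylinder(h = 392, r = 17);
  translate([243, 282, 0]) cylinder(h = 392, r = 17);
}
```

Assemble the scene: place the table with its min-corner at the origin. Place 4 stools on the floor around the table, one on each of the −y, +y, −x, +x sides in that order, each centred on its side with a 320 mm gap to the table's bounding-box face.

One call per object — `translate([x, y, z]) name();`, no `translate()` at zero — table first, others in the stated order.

table();
translate([644, -619, 0]) stool();
translate([644, 1271, 0]) stool();
translate([-580, 326, 0]) stool();
translate([1868, 326, 0]) stool();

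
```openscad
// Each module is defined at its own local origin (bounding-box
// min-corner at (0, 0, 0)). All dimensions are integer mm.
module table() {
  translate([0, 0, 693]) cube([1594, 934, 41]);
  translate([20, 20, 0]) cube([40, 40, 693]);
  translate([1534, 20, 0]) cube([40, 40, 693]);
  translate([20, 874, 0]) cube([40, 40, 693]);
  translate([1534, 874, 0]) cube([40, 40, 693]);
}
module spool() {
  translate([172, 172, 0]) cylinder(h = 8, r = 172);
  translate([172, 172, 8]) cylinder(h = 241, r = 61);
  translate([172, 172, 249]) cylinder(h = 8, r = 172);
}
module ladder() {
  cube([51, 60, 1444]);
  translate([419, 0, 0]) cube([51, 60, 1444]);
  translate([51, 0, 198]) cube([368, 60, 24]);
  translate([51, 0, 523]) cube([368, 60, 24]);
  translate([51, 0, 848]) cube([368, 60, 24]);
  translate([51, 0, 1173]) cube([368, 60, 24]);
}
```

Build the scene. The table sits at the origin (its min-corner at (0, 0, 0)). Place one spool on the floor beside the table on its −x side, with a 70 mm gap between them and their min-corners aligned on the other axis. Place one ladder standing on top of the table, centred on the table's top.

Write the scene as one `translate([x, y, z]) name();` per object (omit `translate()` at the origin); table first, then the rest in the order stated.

table();
translate([-414, 0, 0]) spool();
translate([562, 437, 734]) ladder();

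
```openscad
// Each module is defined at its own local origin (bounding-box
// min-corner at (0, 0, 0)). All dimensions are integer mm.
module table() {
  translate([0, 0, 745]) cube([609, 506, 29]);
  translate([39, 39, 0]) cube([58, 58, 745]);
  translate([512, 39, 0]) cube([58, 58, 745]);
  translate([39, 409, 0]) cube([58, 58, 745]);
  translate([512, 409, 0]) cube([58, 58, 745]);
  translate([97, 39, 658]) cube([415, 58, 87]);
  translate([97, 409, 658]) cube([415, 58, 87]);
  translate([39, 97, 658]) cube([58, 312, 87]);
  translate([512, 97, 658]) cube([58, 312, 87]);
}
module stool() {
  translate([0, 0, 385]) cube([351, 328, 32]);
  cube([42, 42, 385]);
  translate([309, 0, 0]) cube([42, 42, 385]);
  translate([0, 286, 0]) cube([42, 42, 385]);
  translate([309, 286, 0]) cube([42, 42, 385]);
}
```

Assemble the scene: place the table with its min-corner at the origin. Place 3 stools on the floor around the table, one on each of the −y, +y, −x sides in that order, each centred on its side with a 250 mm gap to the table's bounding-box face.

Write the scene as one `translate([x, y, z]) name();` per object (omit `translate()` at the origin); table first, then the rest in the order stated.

table();
translate([129, -578, 0]) stool();
translate([129, 756, 0]) stool();
translate([-601, 89, 0]) stool();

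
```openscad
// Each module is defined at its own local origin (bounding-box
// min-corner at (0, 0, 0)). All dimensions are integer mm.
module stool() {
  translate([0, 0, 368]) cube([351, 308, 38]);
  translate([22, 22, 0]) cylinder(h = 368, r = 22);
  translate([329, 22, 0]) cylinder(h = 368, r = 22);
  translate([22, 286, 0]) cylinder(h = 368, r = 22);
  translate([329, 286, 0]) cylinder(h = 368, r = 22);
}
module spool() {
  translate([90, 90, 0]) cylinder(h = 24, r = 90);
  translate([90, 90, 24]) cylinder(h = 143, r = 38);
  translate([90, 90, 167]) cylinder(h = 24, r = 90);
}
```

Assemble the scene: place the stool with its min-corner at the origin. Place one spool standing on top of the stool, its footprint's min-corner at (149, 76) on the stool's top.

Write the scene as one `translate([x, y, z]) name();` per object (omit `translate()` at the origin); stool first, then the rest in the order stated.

stool();
translate([149, 76, 406]) spool();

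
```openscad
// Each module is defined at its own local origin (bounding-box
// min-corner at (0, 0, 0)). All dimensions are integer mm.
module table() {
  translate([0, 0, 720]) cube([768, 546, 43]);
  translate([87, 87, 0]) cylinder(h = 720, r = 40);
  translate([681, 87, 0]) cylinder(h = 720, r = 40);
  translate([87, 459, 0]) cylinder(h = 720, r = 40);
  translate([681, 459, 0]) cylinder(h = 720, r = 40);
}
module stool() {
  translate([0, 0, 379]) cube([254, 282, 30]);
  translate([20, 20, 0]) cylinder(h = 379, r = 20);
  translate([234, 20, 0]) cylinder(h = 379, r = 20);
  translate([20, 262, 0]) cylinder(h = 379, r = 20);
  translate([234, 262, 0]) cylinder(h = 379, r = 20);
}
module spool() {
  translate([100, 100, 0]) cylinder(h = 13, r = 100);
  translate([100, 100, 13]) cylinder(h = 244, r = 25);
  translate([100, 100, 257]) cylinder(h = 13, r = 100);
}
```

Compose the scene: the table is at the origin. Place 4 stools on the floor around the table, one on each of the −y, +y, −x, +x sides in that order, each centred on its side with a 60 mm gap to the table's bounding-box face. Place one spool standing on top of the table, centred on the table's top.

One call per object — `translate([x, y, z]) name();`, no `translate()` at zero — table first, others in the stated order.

table();
translate([257, -342, 0]) stool();
translate([257, 606, 0]) stool();
translate([-314, 132, 0]) stool();
translate([828, 132, 0]) stool();
translate([284, 173, 763]) spool();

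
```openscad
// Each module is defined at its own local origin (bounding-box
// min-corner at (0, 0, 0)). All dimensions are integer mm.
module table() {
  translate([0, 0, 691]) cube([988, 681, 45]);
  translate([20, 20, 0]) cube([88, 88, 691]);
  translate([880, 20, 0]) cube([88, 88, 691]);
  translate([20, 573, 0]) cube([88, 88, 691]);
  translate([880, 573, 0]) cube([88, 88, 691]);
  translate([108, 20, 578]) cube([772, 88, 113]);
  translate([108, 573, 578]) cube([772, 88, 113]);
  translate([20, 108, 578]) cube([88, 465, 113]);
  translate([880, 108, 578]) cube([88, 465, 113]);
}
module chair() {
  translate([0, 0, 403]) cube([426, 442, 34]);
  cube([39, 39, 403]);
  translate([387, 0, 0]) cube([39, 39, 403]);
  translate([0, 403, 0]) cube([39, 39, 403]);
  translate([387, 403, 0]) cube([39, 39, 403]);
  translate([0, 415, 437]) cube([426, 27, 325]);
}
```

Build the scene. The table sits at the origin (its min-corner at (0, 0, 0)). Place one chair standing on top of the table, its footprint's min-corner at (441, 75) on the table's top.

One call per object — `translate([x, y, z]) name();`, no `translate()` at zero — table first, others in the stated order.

table();
translate([441, 75, 736]) chair();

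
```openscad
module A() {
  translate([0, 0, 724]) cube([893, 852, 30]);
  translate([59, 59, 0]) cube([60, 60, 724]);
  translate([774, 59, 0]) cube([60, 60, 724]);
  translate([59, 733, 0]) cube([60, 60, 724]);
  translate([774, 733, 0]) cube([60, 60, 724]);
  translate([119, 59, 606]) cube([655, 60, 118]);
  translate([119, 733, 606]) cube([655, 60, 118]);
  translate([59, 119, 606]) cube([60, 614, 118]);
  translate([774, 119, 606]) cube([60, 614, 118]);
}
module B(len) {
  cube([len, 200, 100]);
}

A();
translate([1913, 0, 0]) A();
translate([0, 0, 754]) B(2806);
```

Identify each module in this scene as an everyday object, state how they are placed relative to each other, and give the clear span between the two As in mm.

A is a table. B is a beam. A beam spans the tops of two tables. The clear span between the two tables is 1020 mm.

Second table starts at x = 1913; first ends at x = 893; clear span = 1913 − 893 = 1020 mm.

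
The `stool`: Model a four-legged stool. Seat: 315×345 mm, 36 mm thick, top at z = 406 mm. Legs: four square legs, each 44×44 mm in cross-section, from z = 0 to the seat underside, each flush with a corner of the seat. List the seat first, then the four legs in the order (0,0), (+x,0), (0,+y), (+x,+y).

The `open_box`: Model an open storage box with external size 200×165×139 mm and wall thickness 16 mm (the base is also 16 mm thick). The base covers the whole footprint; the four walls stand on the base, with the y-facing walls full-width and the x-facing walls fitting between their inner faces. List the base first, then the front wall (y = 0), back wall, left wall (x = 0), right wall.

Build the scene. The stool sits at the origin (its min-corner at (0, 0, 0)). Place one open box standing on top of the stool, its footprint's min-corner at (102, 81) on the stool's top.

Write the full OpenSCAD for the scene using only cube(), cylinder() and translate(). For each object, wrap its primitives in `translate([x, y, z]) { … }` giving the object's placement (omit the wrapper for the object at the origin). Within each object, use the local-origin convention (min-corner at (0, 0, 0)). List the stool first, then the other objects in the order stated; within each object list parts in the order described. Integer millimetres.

translate([0, 0, 370]) cube([315, 345, 36]);
cube([44, 44, 370]);
translate([271, 0, 0]) cube([44, 44, 370]);
translate([0, 301, 0]) cube([44, 44, 370]);
translate([271, 301, 0]) cube([44, 44, 370]);
translate([102, 81, 406]) {
  cube([200, 165, 16]);
  translate([0, 0, 16]) cube([200, 16, 123]);
  translate([0, 149, 16]) cube([200, 16, 123]);
  translate([0, 16, 16]) cube([16, 133, 123]);
  translate([184, 16, 16]) cube([16, 133, 123]);
}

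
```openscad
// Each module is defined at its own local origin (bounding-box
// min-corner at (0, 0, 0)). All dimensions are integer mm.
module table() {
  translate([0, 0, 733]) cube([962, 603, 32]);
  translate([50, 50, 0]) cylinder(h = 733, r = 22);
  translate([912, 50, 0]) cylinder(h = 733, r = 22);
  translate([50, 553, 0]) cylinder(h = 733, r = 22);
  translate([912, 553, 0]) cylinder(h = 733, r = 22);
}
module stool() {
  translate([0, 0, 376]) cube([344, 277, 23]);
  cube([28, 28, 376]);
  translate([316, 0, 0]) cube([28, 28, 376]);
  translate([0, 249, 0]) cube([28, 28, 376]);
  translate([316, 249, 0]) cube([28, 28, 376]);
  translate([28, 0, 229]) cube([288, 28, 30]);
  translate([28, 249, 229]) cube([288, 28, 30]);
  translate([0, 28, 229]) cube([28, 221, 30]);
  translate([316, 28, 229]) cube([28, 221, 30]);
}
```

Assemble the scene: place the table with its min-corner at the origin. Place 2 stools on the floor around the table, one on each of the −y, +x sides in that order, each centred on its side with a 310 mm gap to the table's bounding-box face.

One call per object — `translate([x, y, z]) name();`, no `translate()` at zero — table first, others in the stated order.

table();
translate([309, -587, 0]) stool();
translate([1272, 163, 0]) stool();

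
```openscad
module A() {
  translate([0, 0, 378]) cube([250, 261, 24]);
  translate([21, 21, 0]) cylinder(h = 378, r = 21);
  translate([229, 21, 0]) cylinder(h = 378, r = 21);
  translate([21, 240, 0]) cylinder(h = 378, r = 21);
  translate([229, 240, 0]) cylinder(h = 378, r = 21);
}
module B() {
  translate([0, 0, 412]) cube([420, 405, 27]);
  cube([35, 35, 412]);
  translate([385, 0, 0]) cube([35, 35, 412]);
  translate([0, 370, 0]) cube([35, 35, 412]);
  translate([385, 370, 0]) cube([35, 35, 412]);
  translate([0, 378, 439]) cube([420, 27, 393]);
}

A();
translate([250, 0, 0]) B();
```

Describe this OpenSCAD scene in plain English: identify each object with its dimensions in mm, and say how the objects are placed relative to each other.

A is a four-legged stool. The seat is 250×261 mm, 24 mm thick, top at z = 402 mm. It stands on four round legs, each 42 mm in diameter, from z = 0 to the seat underside, each leg's axis is inset half a diameter from the nearest pair of seat edges (so the leg's bounding box is flush with the corner).

B is a chair: 420×405 mm seat, 27 mm thick, top at z = 439 mm, on four 35 mm square corner legs flush with the seat edges. A 27 mm thick backrest slab spans the full seat width, extending 393 mm above the seat top, its back face flush with the seat's +y edge.

The chair is against the stool's +x side, with their −y faces flush.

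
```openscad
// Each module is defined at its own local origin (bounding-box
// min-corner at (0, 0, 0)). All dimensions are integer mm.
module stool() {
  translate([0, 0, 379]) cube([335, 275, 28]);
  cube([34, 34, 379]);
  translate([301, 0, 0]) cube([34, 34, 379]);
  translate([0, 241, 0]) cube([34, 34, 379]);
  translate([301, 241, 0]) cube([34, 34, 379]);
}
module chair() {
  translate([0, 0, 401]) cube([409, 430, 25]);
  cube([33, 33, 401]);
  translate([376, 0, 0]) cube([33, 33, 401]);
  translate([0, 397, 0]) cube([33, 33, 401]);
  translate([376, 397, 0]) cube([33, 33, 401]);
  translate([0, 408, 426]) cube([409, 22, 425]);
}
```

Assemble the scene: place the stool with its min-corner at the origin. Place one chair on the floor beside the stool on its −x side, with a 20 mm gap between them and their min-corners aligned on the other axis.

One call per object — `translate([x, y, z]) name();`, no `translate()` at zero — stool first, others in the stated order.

stool();
translate([-429, 0, 0]) chair();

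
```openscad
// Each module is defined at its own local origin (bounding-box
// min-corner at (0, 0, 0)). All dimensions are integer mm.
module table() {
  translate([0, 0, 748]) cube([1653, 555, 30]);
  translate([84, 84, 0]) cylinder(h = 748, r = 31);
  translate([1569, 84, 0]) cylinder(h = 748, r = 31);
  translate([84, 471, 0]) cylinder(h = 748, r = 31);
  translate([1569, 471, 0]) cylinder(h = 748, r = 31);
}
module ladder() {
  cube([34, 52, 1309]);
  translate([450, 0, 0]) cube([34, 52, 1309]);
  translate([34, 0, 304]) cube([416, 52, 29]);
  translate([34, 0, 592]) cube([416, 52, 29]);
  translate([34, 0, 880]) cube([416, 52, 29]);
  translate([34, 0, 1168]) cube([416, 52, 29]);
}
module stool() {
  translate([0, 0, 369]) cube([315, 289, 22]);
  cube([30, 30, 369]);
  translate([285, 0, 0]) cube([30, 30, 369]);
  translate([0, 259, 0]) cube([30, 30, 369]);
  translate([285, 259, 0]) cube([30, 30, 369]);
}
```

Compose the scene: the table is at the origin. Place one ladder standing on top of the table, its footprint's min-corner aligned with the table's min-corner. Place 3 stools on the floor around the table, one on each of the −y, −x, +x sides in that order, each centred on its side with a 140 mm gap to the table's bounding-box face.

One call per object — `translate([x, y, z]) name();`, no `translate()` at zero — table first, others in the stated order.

table();
translate([0, 0, 778]) ladder();
translate([669, -429, 0]) stool();
translate([-455, 133, 0]) stool();
translate([1793, 133, 0]) stool();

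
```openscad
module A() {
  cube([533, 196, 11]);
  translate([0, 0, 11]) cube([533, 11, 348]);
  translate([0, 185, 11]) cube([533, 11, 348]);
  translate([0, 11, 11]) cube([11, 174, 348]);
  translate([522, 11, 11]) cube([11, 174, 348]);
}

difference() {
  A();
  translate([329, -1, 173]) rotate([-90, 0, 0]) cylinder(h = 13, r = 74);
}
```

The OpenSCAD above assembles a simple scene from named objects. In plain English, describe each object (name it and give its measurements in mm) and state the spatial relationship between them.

A is an open-topped rectangular box: outside dimensions 533×196×359 mm, with a uniform wall and base thickness of 11 mm. The base is a full 533×196 slab on the floor; four walls sit on top of the base. The front and back walls (the −y and +y sides) span the full width; the two side walls fit between them.

The open box has a circular hole of radius 74 mm through its front wall, centred at (x = 329, z = 173).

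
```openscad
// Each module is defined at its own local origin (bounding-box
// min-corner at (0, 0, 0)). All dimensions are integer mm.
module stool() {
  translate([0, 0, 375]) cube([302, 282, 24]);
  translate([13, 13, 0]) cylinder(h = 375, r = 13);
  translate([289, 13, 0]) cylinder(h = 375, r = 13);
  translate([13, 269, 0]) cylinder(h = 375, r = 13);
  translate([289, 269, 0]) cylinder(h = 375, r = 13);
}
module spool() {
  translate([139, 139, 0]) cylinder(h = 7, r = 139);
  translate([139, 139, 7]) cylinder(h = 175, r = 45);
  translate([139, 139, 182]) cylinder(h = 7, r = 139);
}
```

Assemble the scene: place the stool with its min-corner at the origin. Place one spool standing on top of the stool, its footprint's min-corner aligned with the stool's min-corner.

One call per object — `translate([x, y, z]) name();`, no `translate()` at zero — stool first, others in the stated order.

stool();
translate([0, 0, 399]) spool();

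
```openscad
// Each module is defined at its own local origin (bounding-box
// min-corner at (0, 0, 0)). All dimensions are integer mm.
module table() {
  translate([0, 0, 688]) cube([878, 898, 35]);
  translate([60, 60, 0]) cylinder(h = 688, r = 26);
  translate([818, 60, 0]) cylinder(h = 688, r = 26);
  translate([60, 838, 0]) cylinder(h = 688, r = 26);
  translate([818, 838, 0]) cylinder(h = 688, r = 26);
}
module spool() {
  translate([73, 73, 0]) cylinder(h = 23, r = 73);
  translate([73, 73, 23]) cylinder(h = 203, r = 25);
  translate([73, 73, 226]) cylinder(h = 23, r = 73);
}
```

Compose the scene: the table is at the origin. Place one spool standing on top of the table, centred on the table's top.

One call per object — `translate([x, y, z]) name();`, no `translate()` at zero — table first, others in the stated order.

table();
translate([366, 376, 723]) spool();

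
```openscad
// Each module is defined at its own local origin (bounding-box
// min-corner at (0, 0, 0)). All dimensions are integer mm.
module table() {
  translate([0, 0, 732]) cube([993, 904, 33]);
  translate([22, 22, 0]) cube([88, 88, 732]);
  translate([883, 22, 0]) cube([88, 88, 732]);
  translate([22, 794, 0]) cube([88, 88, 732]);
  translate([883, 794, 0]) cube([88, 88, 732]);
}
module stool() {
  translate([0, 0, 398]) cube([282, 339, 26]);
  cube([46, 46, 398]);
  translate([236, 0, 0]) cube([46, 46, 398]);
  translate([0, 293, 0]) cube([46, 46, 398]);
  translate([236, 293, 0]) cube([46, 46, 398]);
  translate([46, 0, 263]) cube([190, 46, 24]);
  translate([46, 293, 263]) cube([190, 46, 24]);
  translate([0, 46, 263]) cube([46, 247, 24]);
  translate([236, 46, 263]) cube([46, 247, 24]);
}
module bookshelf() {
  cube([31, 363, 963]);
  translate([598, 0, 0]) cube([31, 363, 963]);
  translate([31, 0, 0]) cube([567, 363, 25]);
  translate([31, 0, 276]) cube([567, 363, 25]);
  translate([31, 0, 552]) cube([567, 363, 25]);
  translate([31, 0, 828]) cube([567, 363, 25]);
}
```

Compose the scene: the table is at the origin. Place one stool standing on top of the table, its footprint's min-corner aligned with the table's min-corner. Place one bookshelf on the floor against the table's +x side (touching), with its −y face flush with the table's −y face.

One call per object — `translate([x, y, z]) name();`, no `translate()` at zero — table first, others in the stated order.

table();
translate([0, 0, 765]) stool();
translate([993, 0, 0]) bookshelf();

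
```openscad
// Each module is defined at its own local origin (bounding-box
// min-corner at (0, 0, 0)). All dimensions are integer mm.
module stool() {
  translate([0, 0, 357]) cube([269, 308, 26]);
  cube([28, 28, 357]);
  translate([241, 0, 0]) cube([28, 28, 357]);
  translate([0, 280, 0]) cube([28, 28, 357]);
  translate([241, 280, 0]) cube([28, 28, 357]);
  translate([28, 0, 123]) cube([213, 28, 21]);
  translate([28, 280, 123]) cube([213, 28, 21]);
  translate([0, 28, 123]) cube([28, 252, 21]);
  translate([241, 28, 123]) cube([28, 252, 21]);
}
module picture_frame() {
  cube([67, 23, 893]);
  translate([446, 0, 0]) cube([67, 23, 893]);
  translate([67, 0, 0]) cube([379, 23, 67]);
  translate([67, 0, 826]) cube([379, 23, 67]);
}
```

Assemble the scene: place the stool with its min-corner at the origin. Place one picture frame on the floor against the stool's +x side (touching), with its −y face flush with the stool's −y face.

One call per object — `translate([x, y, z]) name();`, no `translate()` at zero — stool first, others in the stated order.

stool();
translate([269, 0, 0]) picture_frame();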